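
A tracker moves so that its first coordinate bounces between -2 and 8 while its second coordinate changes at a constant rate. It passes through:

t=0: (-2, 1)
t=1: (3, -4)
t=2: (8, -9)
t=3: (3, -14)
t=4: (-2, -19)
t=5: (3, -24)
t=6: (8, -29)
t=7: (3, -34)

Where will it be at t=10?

The first coordinate travels 5 per step and bounces off the walls at -2 and 8.
  step 8: 3 → -2
  step 9: -2 → 3
  step 10: 3 → 8
The second coordinate changes by -5 each step: at step 10 it is -49.

(8, -49)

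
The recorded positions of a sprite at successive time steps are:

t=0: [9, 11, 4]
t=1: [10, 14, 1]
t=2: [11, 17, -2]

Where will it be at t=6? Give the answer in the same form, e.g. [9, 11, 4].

[15, 29, -14]

Each step adds [+1, +3, -3] to the position.
step 3: [11, 17, -2] + [+1, +3, -3] → [12, 20, -5]
step 4: [12, 20, -5] + [+1, +3, -3] → [13, 23, -8]
step 5: [13, 23, -8] + [+1, +3, -3] → [14, 26, -11]
step 6: [14, 26, -11] + [+1, +3, -3] → [15, 29, -14]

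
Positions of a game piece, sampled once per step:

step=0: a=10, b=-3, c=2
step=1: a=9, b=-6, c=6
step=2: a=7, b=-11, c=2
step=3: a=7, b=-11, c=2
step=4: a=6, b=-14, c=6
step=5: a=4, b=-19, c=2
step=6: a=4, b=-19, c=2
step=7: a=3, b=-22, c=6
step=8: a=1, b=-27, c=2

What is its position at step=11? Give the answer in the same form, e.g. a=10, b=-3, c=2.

a=-2, b=-35, c=2

Step-to-step displacements: (-1, -3, +4), (-2, -5, -4), (+0, +0, +0), (-1, -3, +4), (-2, -5, -4), (+0, +0, +0), (-1, -3, +4), (-2, -5, -4) — a repeating cycle of length 3.
step 9: apply (+0, +0, +0) → a=1, b=-27, c=2
step 10: apply (-1, -3, +4) → a=0, b=-30, c=6
step 11: apply (-2, -5, -4) → a=-2, b=-35, c=2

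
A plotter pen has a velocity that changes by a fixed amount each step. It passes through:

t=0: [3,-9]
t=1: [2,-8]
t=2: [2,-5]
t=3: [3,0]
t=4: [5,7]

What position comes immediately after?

[8,16]

Taking differences between consecutive positions: [-1,+1], [+0,+3], [+1,+5], [+2,+7]. These grow by [+1,+2] each step.
step 5: [5,7] + [+3,+9] → [8,16]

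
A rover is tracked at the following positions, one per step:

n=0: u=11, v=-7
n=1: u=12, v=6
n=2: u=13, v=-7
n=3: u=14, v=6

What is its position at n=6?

The u coordinate changes by +1 each step, so at step 6 it is 11 + 6·(1) = 17.
The v coordinate repeats the cycle [-7, 6] with period 2; step 6 mod 2 = 0, giving -7.

u=17, v=-7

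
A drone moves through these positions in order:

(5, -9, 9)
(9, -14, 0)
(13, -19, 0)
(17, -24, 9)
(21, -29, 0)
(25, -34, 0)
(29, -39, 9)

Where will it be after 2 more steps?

The first coordinate changes by +4 each step, so at step 8 it is 5 + 8·(4) = 37.
The second coordinate changes by -5 each step, so at step 8 it is -9 + 8·(-5) = -49.
The third coordinate repeats the cycle [9, 0, 0] with period 3; step 8 mod 3 = 2, giving 0.

(37, -49, 0)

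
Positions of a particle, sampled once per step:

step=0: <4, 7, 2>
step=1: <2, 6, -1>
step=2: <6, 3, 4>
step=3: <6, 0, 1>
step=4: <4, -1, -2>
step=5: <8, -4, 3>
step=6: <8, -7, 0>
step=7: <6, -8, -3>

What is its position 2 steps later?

<10, -14, -1>

Step-to-step displacements: <-2, -1, -3>, <+4, -3, +5>, <+0, -3, -3>, <-2, -1, -3>, <+4, -3, +5>, <+0, -3, -3>, <-2, -1, -3> — a repeating cycle of length 3.
step 8: apply <+4, -3, +5> → <10, -11, 2>
step 9: apply <+0, -3, -3> → <10, -14, -1>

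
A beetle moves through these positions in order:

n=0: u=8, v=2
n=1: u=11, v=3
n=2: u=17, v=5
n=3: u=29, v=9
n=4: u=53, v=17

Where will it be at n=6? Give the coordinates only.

u=197, v=65

Consecutive displacements (+3,+1), (+6,+2), (+12,+4), (+24,+8) scale by a factor of 2 each step.
step 5: u=53, v=17 + (+48,+16) → u=101, v=33
step 6: u=101, v=33 + (+96,+32) → u=197, v=65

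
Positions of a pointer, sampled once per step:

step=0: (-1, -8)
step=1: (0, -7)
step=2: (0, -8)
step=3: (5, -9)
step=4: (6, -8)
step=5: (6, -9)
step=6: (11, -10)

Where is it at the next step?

Differencing gives (+1, +1), (+0, -1), (+5, -1), (+1, +1), (+0, -1), (+5, -1). This is the pattern (+1, +1), (+0, -1), (+5, -1) repeated.
step 7: apply (+1, +1) → (12, -9)

(12, -9)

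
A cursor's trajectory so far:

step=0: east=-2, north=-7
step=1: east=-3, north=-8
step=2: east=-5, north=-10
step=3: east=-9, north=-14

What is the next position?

The jumps are (-1, -1), (-2, -2), (-4, -4) — a geometric progression with ratio 2.
step 4: east=-9, north=-14 + (-8, -8) → east=-17, north=-22

east=-17, north=-22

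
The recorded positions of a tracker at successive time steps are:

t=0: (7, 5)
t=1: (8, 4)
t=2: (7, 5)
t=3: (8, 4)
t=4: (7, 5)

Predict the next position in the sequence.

The jumps are (+1, -1), (-1, +1), (+1, -1), (-1, +1) — a geometric progression with ratio -1.
step 5: (7, 5) + (+1, -1) → (8, 4)

(8, 4)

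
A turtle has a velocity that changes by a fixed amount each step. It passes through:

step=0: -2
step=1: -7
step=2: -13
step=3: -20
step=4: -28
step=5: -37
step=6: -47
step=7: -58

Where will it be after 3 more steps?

-97

First differences are -5, -6, -7, -8, -9, -10, -11; their common second difference is -1 (constant acceleration).
step 8: -58 − 12 → -70
step 9: -70 − 13 → -83
step 10: -83 − 14 → -97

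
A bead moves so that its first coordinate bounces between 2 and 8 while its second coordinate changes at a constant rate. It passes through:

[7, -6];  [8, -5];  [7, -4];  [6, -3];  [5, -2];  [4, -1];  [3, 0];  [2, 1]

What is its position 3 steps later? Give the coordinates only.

[5, 4]

The first coordinate travels 1 per step and bounces off the walls at 2 and 8.
  step 8: 2 → 3
  step 9: 3 → 4
  step 10: 4 → 5
The second coordinate changes by +1 each step: at step 10 it is 4.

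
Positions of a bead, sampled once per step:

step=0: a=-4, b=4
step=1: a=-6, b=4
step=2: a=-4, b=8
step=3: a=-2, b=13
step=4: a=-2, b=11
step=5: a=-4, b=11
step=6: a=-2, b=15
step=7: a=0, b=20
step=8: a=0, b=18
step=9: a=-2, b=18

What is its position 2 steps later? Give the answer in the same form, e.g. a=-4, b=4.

Step-to-step displacements: (-2, +0), (+2, +4), (+2, +5), (+0, -2), (-2, +0), (+2, +4), (+2, +5), (+0, -2), (-2, +0) — a repeating cycle of length 4.
step 10: apply (+2, +4) → a=0, b=22
step 11: apply (+2, +5) → a=2, b=27

a=2, b=27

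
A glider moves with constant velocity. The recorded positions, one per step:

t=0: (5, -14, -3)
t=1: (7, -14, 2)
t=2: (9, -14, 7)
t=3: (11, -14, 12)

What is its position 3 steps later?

(17, -14, 27)

Constant displacement of (+2, +0, +5) per step.
step 4: (11, -14, 12) + (+2, +0, +5) → (13, -14, 17)
step 5: (13, -14, 17) + (+2, +0, +5) → (15, -14, 22)
step 6: (15, -14, 22) + (+2, +0, +5) → (17, -14, 27)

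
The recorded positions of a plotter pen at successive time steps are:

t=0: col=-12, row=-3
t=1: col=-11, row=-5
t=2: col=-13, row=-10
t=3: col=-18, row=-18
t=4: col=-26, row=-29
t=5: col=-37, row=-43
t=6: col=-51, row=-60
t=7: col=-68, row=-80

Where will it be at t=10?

Taking differences between consecutive positions: (+1,-2), (-2,-5), (-5,-8), (-8,-11), (-11,-14), (-14,-17), (-17,-20). These grow by (-3,-3) each step.
step 8: col=-68, row=-80 + (-20,-23) → col=-88, row=-103
step 9: col=-88, row=-103 + (-23,-26) → col=-111, row=-129
step 10: col=-111, row=-129 + (-26,-29) → col=-137, row=-158

col=-137, row=-158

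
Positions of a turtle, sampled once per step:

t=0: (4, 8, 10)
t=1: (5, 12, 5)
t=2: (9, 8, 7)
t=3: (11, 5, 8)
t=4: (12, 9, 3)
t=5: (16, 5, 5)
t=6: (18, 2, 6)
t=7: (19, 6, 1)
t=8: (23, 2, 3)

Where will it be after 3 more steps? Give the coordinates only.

(30, -1, 1)

The moves between consecutive positions are (+1, +4, -5), (+4, -4, +2), (+2, -3, +1), (+1, +4, -5), (+4, -4, +2), (+2, -3, +1), (+1, +4, -5), (+4, -4, +2); they repeat the 3-cycle [(+1, +4, -5), (+4, -4, +2), (+2, -3, +1)].
step 9: apply (+2, -3, +1) → (25, -1, 4)
step 10: apply (+1, +4, -5) → (26, 3, -1)
step 11: apply (+4, -4, +2) → (30, -1, 1)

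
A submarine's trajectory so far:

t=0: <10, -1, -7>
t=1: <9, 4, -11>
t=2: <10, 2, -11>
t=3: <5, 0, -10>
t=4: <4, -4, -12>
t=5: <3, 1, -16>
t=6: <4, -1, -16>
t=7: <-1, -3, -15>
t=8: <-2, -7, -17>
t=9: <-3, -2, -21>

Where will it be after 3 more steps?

The moves between consecutive positions are <-1, +5, -4>, <+1, -2, +0>, <-5, -2, +1>, <-1, -4, -2>, <-1, +5, -4>, <+1, -2, +0>, <-5, -2, +1>, <-1, -4, -2>, <-1, +5, -4>; they repeat the 4-cycle [<-1, +5, -4>, <+1, -2, +0>, <-5, -2, +1>, <-1, -4, -2>].
step 10: apply <+1, -2, +0> → <-2, -4, -21>
step 11: apply <-5, -2, +1> → <-7, -6, -20>
step 12: apply <-1, -4, -2> → <-8, -10, -22>

<-8, -10, -22>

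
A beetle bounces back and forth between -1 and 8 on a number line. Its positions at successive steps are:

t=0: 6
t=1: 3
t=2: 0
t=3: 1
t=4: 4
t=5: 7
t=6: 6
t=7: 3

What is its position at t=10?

4

The value reflects between -1 and 8, moving 3 per step.
  step 8: 3 → 0
  step 9: 0 → 1
  step 10: 1 → 4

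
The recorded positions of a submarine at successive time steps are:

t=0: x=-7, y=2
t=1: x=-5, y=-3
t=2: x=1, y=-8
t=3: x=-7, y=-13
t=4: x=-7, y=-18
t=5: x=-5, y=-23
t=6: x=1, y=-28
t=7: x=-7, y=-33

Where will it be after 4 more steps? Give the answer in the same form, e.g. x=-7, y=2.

The x coordinate repeats the cycle [-7, -5, 1, -7] with period 4; step 11 mod 4 = 3, giving -7.
The y coordinate changes by -5 each step, so at step 11 it is 2 + 11·(-5) = -53.

x=-7, y=-53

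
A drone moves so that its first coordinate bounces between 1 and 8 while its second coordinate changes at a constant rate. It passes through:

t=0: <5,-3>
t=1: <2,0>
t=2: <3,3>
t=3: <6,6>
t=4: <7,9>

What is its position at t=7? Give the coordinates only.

The first coordinate travels 3 per step and bounces off the walls at 1 and 8.
  step 5: 7 → 4
  step 6: 4 → 1
  step 7: 1 → 4
The second coordinate changes by +3 each step: at step 7 it is 18.

<4,18>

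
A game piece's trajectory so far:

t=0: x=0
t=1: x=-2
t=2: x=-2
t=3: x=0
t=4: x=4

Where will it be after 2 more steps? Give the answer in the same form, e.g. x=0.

x=18

First differences are -2, +0, +2, +4; their common second difference is +2 (constant acceleration).
step 5: 4 + 6 → x=10
step 6: 10 + 8 → x=18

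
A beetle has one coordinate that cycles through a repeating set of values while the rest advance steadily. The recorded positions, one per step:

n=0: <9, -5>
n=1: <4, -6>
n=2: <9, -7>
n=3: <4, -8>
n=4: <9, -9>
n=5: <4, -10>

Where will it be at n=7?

<4, -12>

First: cycles through 9, 4 every 2 steps. Step 7 lands at position 1 of the cycle → 4.
Second: linear, -1 per step → -12 at step 7.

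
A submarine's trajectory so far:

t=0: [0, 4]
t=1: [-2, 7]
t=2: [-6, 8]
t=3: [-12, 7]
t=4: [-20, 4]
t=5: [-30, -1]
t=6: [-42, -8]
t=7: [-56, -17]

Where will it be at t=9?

[-90, -41]

First differences are [-2, +3], [-4, +1], [-6, -1], [-8, -3], [-10, -5], [-12, -7], [-14, -9]; their common second difference is [-2, -2] (constant acceleration).
step 8: [-56, -17] + [-16, -11] → [-72, -28]
step 9: [-72, -28] + [-18, -13] → [-90, -41]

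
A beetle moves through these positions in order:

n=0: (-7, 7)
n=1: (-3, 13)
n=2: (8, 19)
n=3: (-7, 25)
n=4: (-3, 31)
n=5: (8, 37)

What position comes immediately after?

The first coordinate repeats the cycle [-7, -3, 8] with period 3; step 6 mod 3 = 0, giving -7.
The second coordinate changes by +6 each step, so at step 6 it is 7 + 6·(6) = 43.

(-7, 43)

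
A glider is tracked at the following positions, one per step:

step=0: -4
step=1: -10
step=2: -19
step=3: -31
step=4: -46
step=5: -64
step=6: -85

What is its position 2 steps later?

First differences are -6, -9, -12, -15, -18, -21; their common second difference is -3 (constant acceleration).
step 7: -85 − 24 → -109
step 8: -109 − 27 → -136

-136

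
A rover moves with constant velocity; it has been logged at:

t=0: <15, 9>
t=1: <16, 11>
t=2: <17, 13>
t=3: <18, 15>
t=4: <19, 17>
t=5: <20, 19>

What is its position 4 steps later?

Each step adds <+1, +2> to the position.
step 6: <20, 19> + <+1, +2> → <21, 21>
step 7: <21, 21> + <+1, +2> → <22, 23>
step 8: <22, 23> + <+1, +2> → <23, 25>
step 9: <23, 25> + <+1, +2> → <24, 27>

<24, 27>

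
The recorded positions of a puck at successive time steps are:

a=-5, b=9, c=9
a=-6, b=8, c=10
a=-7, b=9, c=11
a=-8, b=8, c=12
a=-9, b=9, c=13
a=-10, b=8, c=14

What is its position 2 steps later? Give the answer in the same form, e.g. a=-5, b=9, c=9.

A: linear, -1 per step → -12 at step 7.
B: cycles through 9, 8 every 2 steps. Step 7 lands at position 1 of the cycle → 8.
C: linear, +1 per step → 16 at step 7.

a=-12, b=8, c=16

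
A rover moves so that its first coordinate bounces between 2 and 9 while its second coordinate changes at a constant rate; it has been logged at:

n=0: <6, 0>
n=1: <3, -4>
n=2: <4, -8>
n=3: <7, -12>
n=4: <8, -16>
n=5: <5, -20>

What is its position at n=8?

The first coordinate travels 3 per step and bounces off the walls at 2 and 9.
  step 6: 5 → 2
  step 7: 2 → 5
  step 8: 5 → 8
The second coordinate changes by -4 each step: at step 8 it is -32.

<8, -32>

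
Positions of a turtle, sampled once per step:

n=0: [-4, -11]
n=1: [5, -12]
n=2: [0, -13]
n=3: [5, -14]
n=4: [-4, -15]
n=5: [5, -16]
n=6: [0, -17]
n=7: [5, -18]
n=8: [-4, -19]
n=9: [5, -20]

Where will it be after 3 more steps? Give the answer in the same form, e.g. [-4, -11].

First: cycles through -4, 5, 0, 5 every 4 steps. Step 12 lands at position 0 of the cycle → -4.
Second: linear, -1 per step → -23 at step 12.

[-4, -23]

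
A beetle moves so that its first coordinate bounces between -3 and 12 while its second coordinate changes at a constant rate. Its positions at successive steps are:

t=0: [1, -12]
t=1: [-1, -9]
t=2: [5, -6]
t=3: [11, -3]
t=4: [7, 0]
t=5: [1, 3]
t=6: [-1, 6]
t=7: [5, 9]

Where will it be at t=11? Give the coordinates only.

[-1, 21]

The first coordinate reflects between -3 and 12, moving 6 per step.
  step 8: 5 → 11
  step 9: 11 → 7
  step 10: 7 → 1
  step 11: 1 → -1
The second coordinate changes by +3 each step: at step 11 it is 21.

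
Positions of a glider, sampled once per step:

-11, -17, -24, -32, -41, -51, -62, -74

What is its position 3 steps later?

First differences are -6, -7, -8, -9, -10, -11, -12; their common second difference is -1 (constant acceleration).
step 8: -74 − 13 → -87
step 9: -87 − 14 → -101
step 10: -101 − 15 → -116

-116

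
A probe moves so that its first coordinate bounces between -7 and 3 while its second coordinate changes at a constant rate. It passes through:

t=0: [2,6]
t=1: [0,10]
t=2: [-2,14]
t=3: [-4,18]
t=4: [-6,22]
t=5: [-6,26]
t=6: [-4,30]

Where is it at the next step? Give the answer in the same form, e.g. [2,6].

[-2,34]

The first coordinate travels 2 per step and bounces off the walls at -7 and 3.
  step 7: -4 → -2
The second coordinate changes by +4 each step: at step 7 it is 34.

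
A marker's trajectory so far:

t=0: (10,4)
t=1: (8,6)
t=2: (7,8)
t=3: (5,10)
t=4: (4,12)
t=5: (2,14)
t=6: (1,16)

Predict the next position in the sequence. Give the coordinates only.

(-1,18)

The moves between consecutive positions are (-2,+2), (-1,+2), (-2,+2), (-1,+2), (-2,+2), (-1,+2); they repeat the 2-cycle [(-2,+2), (-1,+2)].
step 7: apply (-2,+2) → (-1,18)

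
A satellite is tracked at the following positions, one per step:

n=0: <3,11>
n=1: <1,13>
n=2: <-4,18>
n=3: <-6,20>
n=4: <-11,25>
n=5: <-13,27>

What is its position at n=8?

<-25,39>

Step-to-step displacements: <-2,+2>, <-5,+5>, <-2,+2>, <-5,+5>, <-2,+2> — a repeating cycle of length 2.
step 6: apply <-5,+5> → <-18,32>
step 7: apply <-2,+2> → <-20,34>
step 8: apply <-5,+5> → <-25,39>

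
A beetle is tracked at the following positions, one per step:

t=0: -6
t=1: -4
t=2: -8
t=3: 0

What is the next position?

Step-to-step displacements: +2, -4, +8; each is -2× the previous.
step 4: 0 − 16 → -16

-16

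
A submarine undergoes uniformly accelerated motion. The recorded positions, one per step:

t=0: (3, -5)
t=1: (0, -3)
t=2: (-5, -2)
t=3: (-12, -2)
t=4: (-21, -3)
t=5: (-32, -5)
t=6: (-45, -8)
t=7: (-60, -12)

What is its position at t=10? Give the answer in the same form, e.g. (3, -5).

Successive displacements: (-3, +2), (-5, +1), (-7, +0), (-9, -1), (-11, -2), (-13, -3), (-15, -4) — each changes by (-2, -1).
step 8: (-60, -12) + (-17, -5) → (-77, -17)
step 9: (-77, -17) + (-19, -6) → (-96, -23)
step 10: (-96, -23) + (-21, -7) → (-117, -30)

(-117, -30)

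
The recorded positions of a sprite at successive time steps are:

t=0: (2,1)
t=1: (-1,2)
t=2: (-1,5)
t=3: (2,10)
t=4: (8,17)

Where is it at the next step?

First differences are (-3,+1), (+0,+3), (+3,+5), (+6,+7); their common second difference is (+3,+2) (constant acceleration).
step 5: (8,17) + (+9,+9) → (17,26)

(17,26)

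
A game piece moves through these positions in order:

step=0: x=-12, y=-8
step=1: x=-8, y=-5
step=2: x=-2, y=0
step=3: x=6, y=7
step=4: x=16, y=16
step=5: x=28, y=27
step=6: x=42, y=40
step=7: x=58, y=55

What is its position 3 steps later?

x=118, y=112

First differences are (+4, +3), (+6, +5), (+8, +7), (+10, +9), (+12, +11), (+14, +13), (+16, +15); their common second difference is (+2, +2) (constant acceleration).
step 8: x=58, y=55 + (+18, +17) → x=76, y=72
step 9: x=76, y=72 + (+20, +19) → x=96, y=91
step 10: x=96, y=91 + (+22, +21) → x=118, y=112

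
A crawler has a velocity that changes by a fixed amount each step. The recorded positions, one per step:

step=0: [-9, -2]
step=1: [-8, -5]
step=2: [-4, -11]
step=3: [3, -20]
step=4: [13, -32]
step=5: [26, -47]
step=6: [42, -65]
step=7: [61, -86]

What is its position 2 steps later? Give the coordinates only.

Taking differences between consecutive positions: [+1, -3], [+4, -6], [+7, -9], [+10, -12], [+13, -15], [+16, -18], [+19, -21]. These grow by [+3, -3] each step.
step 8: [61, -86] + [+22, -24] → [83, -110]
step 9: [83, -110] + [+25, -27] → [108, -137]

[108, -137]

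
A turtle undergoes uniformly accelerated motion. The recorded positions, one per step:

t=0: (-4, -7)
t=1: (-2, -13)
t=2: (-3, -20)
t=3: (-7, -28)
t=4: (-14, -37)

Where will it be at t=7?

First differences are (+2, -6), (-1, -7), (-4, -8), (-7, -9); their common second difference is (-3, -1) (constant acceleration).
step 5: (-14, -37) + (-10, -10) → (-24, -47)
step 6: (-24, -47) + (-13, -11) → (-37, -58)
step 7: (-37, -58) + (-16, -12) → (-53, -70)

(-53, -70)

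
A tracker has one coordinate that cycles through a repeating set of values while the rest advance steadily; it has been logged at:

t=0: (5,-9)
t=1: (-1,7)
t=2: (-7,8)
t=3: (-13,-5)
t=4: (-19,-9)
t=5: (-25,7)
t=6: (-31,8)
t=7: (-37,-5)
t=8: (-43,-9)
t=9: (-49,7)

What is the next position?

(-55,8)

First: linear, -6 per step → -55 at step 10.
Second: cycles through -9, 7, 8, -5 every 4 steps. Step 10 lands at position 2 of the cycle → 8.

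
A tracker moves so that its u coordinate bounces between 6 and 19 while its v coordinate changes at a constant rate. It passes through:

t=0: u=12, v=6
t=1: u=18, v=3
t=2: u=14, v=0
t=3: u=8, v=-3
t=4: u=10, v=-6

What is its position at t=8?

u=8, v=-18

The u coordinate reflects between 6 and 19, moving 6 per step.
  step 5: 10 → 16
  step 6: 16 → 16
  step 7: 16 → 10
  step 8: 10 → 8
The v coordinate changes by -3 each step: at step 8 it is -18.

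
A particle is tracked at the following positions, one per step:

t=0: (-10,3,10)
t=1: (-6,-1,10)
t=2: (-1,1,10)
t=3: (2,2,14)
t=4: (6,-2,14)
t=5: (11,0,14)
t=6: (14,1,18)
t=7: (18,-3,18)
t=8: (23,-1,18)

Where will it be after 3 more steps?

The moves between consecutive positions are (+4,-4,+0), (+5,+2,+0), (+3,+1,+4), (+4,-4,+0), (+5,+2,+0), (+3,+1,+4), (+4,-4,+0), (+5,+2,+0); they repeat the 3-cycle [(+4,-4,+0), (+5,+2,+0), (+3,+1,+4)].
step 9: apply (+3,+1,+4) → (26,0,22)
step 10: apply (+4,-4,+0) → (30,-4,22)
step 11: apply (+5,+2,+0) → (35,-2,22)

(35,-2,22)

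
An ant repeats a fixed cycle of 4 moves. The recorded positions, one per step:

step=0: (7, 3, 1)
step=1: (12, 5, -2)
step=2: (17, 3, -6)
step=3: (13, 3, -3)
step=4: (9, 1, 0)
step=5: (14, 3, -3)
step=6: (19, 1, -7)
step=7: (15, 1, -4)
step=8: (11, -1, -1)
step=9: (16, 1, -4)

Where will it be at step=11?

(17, -1, -5)

Differencing gives (+5, +2, -3), (+5, -2, -4), (-4, +0, +3), (-4, -2, +3), (+5, +2, -3), (+5, -2, -4), (-4, +0, +3), (-4, -2, +3), (+5, +2, -3). This is the pattern (+5, +2, -3), (+5, -2, -4), (-4, +0, +3), (-4, -2, +3) repeated.
step 10: apply (+5, -2, -4) → (21, -1, -8)
step 11: apply (-4, +0, +3) → (17, -1, -5)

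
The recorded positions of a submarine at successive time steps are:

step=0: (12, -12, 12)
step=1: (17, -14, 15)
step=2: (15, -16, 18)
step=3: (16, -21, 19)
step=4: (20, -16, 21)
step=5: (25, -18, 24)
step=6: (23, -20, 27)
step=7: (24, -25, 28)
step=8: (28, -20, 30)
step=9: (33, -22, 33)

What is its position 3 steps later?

Differencing gives (+5, -2, +3), (-2, -2, +3), (+1, -5, +1), (+4, +5, +2), (+5, -2, +3), (-2, -2, +3), (+1, -5, +1), (+4, +5, +2), (+5, -2, +3). This is the pattern (+5, -2, +3), (-2, -2, +3), (+1, -5, +1), (+4, +5, +2) repeated.
step 10: apply (-2, -2, +3) → (31, -24, 36)
step 11: apply (+1, -5, +1) → (32, -29, 37)
step 12: apply (+4, +5, +2) → (36, -24, 39)

(36, -24, 39)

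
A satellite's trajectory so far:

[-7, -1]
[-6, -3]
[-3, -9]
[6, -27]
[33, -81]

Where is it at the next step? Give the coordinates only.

[114, -243]

The jumps are [+1, -2], [+3, -6], [+9, -18], [+27, -54] — a geometric progression with ratio 3.
step 5: [33, -81] + [+81, -162] → [114, -243]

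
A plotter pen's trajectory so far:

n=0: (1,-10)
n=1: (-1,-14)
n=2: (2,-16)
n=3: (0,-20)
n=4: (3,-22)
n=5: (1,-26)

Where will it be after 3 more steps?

Step-to-step displacements: (-2,-4), (+3,-2), (-2,-4), (+3,-2), (-2,-4) — a repeating cycle of length 2.
step 6: apply (+3,-2) → (4,-28)
step 7: apply (-2,-4) → (2,-32)
step 8: apply (+3,-2) → (5,-34)

(5,-34)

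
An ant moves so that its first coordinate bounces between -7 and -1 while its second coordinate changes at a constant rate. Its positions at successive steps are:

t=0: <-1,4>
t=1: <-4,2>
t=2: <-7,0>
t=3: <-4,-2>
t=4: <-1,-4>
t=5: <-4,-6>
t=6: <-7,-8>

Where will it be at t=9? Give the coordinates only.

<-4,-14>

The first coordinate reflects between -7 and -1, moving 3 per step.
  step 7: -7 → -4
  step 8: -4 → -1
  step 9: -1 → -4
The second coordinate changes by -2 each step: at step 9 it is -14.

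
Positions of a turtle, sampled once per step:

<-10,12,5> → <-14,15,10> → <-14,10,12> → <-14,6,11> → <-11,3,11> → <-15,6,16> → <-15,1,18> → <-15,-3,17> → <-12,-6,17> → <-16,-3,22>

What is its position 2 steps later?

The moves between consecutive positions are <-4,+3,+5>, <+0,-5,+2>, <+0,-4,-1>, <+3,-3,+0>, <-4,+3,+5>, <+0,-5,+2>, <+0,-4,-1>, <+3,-3,+0>, <-4,+3,+5>; they repeat the 4-cycle [<-4,+3,+5>, <+0,-5,+2>, <+0,-4,-1>, <+3,-3,+0>].
step 10: apply <+0,-5,+2> → <-16,-8,24>
step 11: apply <+0,-4,-1> → <-16,-12,23>

<-16,-12,23>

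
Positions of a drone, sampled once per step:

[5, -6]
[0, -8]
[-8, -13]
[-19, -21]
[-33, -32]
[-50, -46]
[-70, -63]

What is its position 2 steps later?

[-119, -106]

Successive displacements: [-5, -2], [-8, -5], [-11, -8], [-14, -11], [-17, -14], [-20, -17] — each changes by [-3, -3].
step 7: [-70, -63] + [-23, -20] → [-93, -83]
step 8: [-93, -83] + [-26, -23] → [-119, -106]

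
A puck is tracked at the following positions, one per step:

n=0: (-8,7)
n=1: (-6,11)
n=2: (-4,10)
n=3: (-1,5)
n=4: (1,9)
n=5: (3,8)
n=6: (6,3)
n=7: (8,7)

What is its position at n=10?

Step-to-step displacements: (+2,+4), (+2,-1), (+3,-5), (+2,+4), (+2,-1), (+3,-5), (+2,+4) — a repeating cycle of length 3.
step 8: apply (+2,-1) → (10,6)
step 9: apply (+3,-5) → (13,1)
step 10: apply (+2,+4) → (15,5)

(15,5)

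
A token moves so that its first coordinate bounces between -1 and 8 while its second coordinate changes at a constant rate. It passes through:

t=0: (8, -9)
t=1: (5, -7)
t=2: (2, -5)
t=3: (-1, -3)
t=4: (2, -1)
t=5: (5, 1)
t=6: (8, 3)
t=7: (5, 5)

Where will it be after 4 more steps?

(5, 13)

The first coordinate travels 3 per step and bounces off the walls at -1 and 8.
  step 8: 5 → 2
  step 9: 2 → -1
  step 10: -1 → 2
  step 11: 2 → 5
The second coordinate changes by +2 each step: at step 11 it is 13.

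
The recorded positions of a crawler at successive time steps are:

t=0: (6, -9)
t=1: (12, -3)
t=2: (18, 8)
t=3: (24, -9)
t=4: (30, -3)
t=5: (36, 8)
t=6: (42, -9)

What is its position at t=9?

(60, -9)

First: linear, +6 per step → 60 at step 9.
Second: cycles through -9, -3, 8 every 3 steps. Step 9 lands at position 0 of the cycle → -9.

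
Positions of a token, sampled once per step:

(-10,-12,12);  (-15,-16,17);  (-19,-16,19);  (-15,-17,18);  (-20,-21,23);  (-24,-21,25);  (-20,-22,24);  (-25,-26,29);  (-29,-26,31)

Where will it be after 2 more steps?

Step-to-step displacements: (-5,-4,+5), (-4,+0,+2), (+4,-1,-1), (-5,-4,+5), (-4,+0,+2), (+4,-1,-1), (-5,-4,+5), (-4,+0,+2) — a repeating cycle of length 3.
step 9: apply (+4,-1,-1) → (-25,-27,30)
step 10: apply (-5,-4,+5) → (-30,-31,35)

(-30,-31,35)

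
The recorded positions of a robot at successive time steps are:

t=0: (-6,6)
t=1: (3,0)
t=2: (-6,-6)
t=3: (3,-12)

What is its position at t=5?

(3,-24)

The first coordinate repeats the cycle [-6, 3] with period 2; step 5 mod 2 = 1, giving 3.
The second coordinate changes by -6 each step, so at step 5 it is 6 + 5·(-6) = -24.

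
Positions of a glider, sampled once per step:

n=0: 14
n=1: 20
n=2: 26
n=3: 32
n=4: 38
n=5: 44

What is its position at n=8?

62

Constant displacement of +6 per step.
step 6: 44 + 6 → 50
step 7: 50 + 6 → 56
step 8: 56 + 6 → 62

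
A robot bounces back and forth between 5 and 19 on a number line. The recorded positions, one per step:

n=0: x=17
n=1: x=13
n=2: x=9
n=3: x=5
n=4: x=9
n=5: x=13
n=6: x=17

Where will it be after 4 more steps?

The value reflects between 5 and 19, moving 4 per step.
  step 7: 17 → 17
  step 8: 17 → 13
  step 9: 13 → 9
  step 10: 9 → 5

x=5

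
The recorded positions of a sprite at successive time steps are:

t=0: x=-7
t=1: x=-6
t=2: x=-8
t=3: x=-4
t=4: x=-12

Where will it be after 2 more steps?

Step-to-step displacements: +1, -2, +4, -8; each is -2× the previous.
step 5: -12 + 16 → x=4
step 6: 4 − 32 → x=-28

x=-28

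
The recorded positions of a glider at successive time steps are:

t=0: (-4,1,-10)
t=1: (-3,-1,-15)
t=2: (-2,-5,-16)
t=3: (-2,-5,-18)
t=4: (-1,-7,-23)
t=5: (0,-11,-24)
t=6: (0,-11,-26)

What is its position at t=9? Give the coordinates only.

(2,-17,-34)

The moves between consecutive positions are (+1,-2,-5), (+1,-4,-1), (+0,+0,-2), (+1,-2,-5), (+1,-4,-1), (+0,+0,-2); they repeat the 3-cycle [(+1,-2,-5), (+1,-4,-1), (+0,+0,-2)].
step 7: apply (+1,-2,-5) → (1,-13,-31)
step 8: apply (+1,-4,-1) → (2,-17,-32)
step 9: apply (+0,+0,-2) → (2,-17,-34)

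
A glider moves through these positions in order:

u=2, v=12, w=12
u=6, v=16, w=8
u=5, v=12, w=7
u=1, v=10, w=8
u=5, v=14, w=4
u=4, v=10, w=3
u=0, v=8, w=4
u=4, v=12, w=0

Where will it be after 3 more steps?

u=3, v=10, w=-4

Step-to-step displacements: (+4,+4,-4), (-1,-4,-1), (-4,-2,+1), (+4,+4,-4), (-1,-4,-1), (-4,-2,+1), (+4,+4,-4) — a repeating cycle of length 3.
step 8: apply (-1,-4,-1) → u=3, v=8, w=-1
step 9: apply (-4,-2,+1) → u=-1, v=6, w=0
step 10: apply (+4,+4,-4) → u=3, v=10, w=-4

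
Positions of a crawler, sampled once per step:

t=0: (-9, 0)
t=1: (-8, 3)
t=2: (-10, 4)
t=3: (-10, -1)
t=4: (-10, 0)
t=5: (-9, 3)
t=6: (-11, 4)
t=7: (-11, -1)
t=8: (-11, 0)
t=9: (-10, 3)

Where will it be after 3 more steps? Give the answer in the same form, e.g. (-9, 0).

Differencing gives (+1, +3), (-2, +1), (+0, -5), (+0, +1), (+1, +3), (-2, +1), (+0, -5), (+0, +1), (+1, +3). This is the pattern (+1, +3), (-2, +1), (+0, -5), (+0, +1) repeated.
step 10: apply (-2, +1) → (-12, 4)
step 11: apply (+0, -5) → (-12, -1)
step 12: apply (+0, +1) → (-12, 0)

(-12, 0)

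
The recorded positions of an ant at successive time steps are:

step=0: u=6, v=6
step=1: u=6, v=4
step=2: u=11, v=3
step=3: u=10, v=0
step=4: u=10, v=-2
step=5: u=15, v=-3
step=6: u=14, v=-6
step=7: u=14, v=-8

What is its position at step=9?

u=18, v=-12

Differencing gives (+0, -2), (+5, -1), (-1, -3), (+0, -2), (+5, -1), (-1, -3), (+0, -2). This is the pattern (+0, -2), (+5, -1), (-1, -3) repeated.
step 8: apply (+5, -1) → u=19, v=-9
step 9: apply (-1, -3) → u=18, v=-12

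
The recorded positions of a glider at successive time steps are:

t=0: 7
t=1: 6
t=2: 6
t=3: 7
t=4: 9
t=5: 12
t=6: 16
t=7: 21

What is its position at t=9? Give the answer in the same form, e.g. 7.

Taking differences between consecutive positions: -1, +0, +1, +2, +3, +4, +5. These grow by +1 each step.
step 8: 21 + 6 → 27
step 9: 27 + 7 → 34

34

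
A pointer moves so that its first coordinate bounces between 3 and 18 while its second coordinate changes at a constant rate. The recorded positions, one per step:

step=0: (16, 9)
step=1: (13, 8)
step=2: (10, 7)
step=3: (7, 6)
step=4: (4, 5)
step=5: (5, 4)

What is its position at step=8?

(14, 1)

The first coordinate travels 3 per step and bounces off the walls at 3 and 18.
  step 6: 5 → 8
  step 7: 8 → 11
  step 8: 11 → 14
The second coordinate changes by -1 each step: at step 8 it is 1.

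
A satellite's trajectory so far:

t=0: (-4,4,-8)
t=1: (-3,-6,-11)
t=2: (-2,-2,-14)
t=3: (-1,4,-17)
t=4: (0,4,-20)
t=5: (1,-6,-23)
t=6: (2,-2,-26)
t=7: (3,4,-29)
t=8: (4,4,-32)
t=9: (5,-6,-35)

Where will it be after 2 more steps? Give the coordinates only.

The first coordinate changes by +1 each step, so at step 11 it is -4 + 11·(1) = 7.
The second coordinate repeats the cycle [4, -6, -2, 4] with period 4; step 11 mod 4 = 3, giving 4.
The third coordinate changes by -3 each step, so at step 11 it is -8 + 11·(-3) = -41.

(7,4,-41)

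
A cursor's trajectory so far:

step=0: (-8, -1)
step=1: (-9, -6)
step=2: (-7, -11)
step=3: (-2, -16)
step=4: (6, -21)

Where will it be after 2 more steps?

(31, -31)

Taking differences between consecutive positions: (-1, -5), (+2, -5), (+5, -5), (+8, -5). These grow by (+3, +0) each step.
step 5: (6, -21) + (+11, -5) → (17, -26)
step 6: (17, -26) + (+14, -5) → (31, -31)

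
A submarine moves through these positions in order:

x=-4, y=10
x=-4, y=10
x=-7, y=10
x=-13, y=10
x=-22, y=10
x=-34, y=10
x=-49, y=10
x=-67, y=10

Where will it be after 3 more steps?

x=-139, y=10

First differences are (+0,+0), (-3,+0), (-6,+0), (-9,+0), (-12,+0), (-15,+0), (-18,+0); their common second difference is (-3,+0) (constant acceleration).
step 8: x=-67, y=10 + (-21,+0) → x=-88, y=10
step 9: x=-88, y=10 + (-24,+0) → x=-112, y=10
step 10: x=-112, y=10 + (-27,+0) → x=-139, y=10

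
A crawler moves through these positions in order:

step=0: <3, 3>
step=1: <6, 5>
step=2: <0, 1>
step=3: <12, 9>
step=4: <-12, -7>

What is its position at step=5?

Step-to-step displacements: <+3, +2>, <-6, -4>, <+12, +8>, <-24, -16>; each is -2× the previous.
step 5: <-12, -7> + <+48, +32> → <36, 25>

<36, 25>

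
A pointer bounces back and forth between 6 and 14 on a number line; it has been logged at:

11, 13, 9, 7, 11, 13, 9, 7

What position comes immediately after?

The value reflects between 6 and 14, moving 4 per step.
  step 8: 7 → 11

11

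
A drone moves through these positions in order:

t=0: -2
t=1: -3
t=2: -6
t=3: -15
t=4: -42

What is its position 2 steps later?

Step-to-step displacements: -1, -3, -9, -27; each is 3× the previous.
step 5: -42 − 81 → -123
step 6: -123 − 243 → -366

-366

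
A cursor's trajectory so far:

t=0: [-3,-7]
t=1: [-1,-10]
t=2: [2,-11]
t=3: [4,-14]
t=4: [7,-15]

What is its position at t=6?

Differencing gives [+2,-3], [+3,-1], [+2,-3], [+3,-1]. This is the pattern [+2,-3], [+3,-1] repeated.
step 5: apply [+2,-3] → [9,-18]
step 6: apply [+3,-1] → [12,-19]

[12,-19]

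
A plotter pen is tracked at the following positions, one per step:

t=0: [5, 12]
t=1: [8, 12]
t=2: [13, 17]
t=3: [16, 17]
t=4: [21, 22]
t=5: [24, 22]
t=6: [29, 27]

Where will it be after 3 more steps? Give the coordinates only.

[40, 32]

The moves between consecutive positions are [+3, +0], [+5, +5], [+3, +0], [+5, +5], [+3, +0], [+5, +5]; they repeat the 2-cycle [[+3, +0], [+5, +5]].
step 7: apply [+3, +0] → [32, 27]
step 8: apply [+5, +5] → [37, 32]
step 9: apply [+3, +0] → [40, 32]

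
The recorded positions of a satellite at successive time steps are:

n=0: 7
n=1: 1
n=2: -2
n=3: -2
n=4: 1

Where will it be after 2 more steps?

Taking differences between consecutive positions: -6, -3, +0, +3. These grow by +3 each step.
step 5: 1 + 6 → 7
step 6: 7 + 9 → 16

16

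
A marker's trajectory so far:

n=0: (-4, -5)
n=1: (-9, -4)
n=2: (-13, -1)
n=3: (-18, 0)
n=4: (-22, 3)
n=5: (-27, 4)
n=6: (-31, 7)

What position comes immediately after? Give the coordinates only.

(-36, 8)

The moves between consecutive positions are (-5, +1), (-4, +3), (-5, +1), (-4, +3), (-5, +1), (-4, +3); they repeat the 2-cycle [(-5, +1), (-4, +3)].
step 7: apply (-5, +1) → (-36, 8)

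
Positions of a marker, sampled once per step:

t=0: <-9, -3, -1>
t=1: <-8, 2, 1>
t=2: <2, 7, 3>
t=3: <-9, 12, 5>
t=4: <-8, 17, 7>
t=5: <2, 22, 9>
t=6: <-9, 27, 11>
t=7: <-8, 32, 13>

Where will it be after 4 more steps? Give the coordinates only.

First: cycles through -9, -8, 2 every 3 steps. Step 11 lands at position 2 of the cycle → 2.
Second: linear, +5 per step → 52 at step 11.
Third: linear, +2 per step → 21 at step 11.

<2, 52, 21>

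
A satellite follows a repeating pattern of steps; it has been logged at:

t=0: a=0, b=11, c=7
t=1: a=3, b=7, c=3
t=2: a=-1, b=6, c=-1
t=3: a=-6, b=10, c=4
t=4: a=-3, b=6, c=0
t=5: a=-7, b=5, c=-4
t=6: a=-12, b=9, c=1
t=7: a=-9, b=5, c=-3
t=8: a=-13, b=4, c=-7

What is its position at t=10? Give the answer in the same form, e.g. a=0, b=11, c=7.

Step-to-step displacements: (+3, -4, -4), (-4, -1, -4), (-5, +4, +5), (+3, -4, -4), (-4, -1, -4), (-5, +4, +5), (+3, -4, -4), (-4, -1, -4) — a repeating cycle of length 3.
step 9: apply (-5, +4, +5) → a=-18, b=8, c=-2
step 10: apply (+3, -4, -4) → a=-15, b=4, c=-6

a=-15, b=4, c=-6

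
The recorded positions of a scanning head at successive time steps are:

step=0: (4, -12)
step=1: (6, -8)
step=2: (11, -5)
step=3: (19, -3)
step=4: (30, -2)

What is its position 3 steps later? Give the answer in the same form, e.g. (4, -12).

Successive displacements: (+2, +4), (+5, +3), (+8, +2), (+11, +1) — each changes by (+3, -1).
step 5: (30, -2) + (+14, +0) → (44, -2)
step 6: (44, -2) + (+17, -1) → (61, -3)
step 7: (61, -3) + (+20, -2) → (81, -5)

(81, -5)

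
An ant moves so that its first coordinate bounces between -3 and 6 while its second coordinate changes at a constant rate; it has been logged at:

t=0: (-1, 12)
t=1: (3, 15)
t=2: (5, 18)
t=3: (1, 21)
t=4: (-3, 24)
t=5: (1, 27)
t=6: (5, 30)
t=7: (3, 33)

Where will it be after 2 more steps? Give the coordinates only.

The first coordinate travels 4 per step and bounces off the walls at -3 and 6.
  step 8: 3 → -1
  step 9: -1 → -1
The second coordinate changes by +3 each step: at step 9 it is 39.

(-1, 39)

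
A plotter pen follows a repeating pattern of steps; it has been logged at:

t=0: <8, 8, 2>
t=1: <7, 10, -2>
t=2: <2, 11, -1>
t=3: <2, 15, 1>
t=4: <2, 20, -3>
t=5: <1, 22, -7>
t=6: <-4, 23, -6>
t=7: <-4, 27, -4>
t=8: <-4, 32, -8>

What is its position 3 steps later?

The moves between consecutive positions are <-1, +2, -4>, <-5, +1, +1>, <+0, +4, +2>, <+0, +5, -4>, <-1, +2, -4>, <-5, +1, +1>, <+0, +4, +2>, <+0, +5, -4>; they repeat the 4-cycle [<-1, +2, -4>, <-5, +1, +1>, <+0, +4, +2>, <+0, +5, -4>].
step 9: apply <-1, +2, -4> → <-5, 34, -12>
step 10: apply <-5, +1, +1> → <-10, 35, -11>
step 11: apply <+0, +4, +2> → <-10, 39, -9>

<-10, 39, -9>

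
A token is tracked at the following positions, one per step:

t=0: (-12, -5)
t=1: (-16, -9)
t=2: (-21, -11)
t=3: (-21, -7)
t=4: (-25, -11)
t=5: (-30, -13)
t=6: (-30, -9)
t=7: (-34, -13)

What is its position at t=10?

(-43, -15)

Step-to-step displacements: (-4, -4), (-5, -2), (+0, +4), (-4, -4), (-5, -2), (+0, +4), (-4, -4) — a repeating cycle of length 3.
step 8: apply (-5, -2) → (-39, -15)
step 9: apply (+0, +4) → (-39, -11)
step 10: apply (-4, -4) → (-43, -15)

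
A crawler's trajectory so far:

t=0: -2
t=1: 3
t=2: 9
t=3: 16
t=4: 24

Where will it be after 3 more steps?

54

Successive displacements: +5, +6, +7, +8 — each changes by +1.
step 5: 24 + 9 → 33
step 6: 33 + 10 → 43
step 7: 43 + 11 → 54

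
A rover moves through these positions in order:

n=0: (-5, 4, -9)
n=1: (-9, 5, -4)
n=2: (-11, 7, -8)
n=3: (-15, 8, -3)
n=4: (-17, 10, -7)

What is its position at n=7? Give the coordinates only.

The moves between consecutive positions are (-4, +1, +5), (-2, +2, -4), (-4, +1, +5), (-2, +2, -4); they repeat the 2-cycle [(-4, +1, +5), (-2, +2, -4)].
step 5: apply (-4, +1, +5) → (-21, 11, -2)
step 6: apply (-2, +2, -4) → (-23, 13, -6)
step 7: apply (-4, +1, +5) → (-27, 14, -1)

(-27, 14, -1)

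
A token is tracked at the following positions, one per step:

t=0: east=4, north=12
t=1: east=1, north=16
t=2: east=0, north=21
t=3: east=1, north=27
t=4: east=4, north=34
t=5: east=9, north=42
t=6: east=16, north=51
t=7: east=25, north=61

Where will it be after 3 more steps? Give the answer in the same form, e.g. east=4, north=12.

First differences are (-3, +4), (-1, +5), (+1, +6), (+3, +7), (+5, +8), (+7, +9), (+9, +10); their common second difference is (+2, +1) (constant acceleration).
step 8: east=25, north=61 + (+11, +11) → east=36, north=72
step 9: east=36, north=72 + (+13, +12) → east=49, north=84
step 10: east=49, north=84 + (+15, +13) → east=64, north=97

east=64, north=97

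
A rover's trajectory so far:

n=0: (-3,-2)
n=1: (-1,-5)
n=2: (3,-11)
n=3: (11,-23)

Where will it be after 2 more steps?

(59,-95)

The jumps are (+2,-3), (+4,-6), (+8,-12) — a geometric progression with ratio 2.
step 4: (11,-23) + (+16,-24) → (27,-47)
step 5: (27,-47) + (+32,-48) → (59,-95)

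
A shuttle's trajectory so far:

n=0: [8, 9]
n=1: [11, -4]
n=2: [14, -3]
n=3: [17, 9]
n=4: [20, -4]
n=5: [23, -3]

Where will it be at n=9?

[35, 9]

First: linear, +3 per step → 35 at step 9.
Second: cycles through 9, -4, -3 every 3 steps. Step 9 lands at position 0 of the cycle → 9.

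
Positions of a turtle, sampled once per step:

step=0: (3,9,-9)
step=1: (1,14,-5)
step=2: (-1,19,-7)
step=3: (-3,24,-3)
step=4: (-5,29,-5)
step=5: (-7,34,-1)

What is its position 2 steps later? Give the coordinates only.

Step-to-step displacements: (-2,+5,+4), (-2,+5,-2), (-2,+5,+4), (-2,+5,-2), (-2,+5,+4) — a repeating cycle of length 2.
step 6: apply (-2,+5,-2) → (-9,39,-3)
step 7: apply (-2,+5,+4) → (-11,44,1)

(-11,44,1)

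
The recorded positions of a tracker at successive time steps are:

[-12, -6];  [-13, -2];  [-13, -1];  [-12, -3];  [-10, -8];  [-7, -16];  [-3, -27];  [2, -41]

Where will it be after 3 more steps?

[23, -101]

First differences are [-1, +4], [+0, +1], [+1, -2], [+2, -5], [+3, -8], [+4, -11], [+5, -14]; their common second difference is [+1, -3] (constant acceleration).
step 8: [2, -41] + [+6, -17] → [8, -58]
step 9: [8, -58] + [+7, -20] → [15, -78]
step 10: [15, -78] + [+8, -23] → [23, -101]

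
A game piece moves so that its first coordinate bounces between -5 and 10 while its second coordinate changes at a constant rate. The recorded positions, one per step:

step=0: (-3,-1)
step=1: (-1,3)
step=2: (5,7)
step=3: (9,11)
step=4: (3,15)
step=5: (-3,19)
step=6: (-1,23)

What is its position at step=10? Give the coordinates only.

The first coordinate travels 6 per step and bounces off the walls at -5 and 10.
  step 7: -1 → 5
  step 8: 5 → 9
  step 9: 9 → 3
  step 10: 3 → -3
The second coordinate changes by +4 each step: at step 10 it is 39.

(-3,39)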